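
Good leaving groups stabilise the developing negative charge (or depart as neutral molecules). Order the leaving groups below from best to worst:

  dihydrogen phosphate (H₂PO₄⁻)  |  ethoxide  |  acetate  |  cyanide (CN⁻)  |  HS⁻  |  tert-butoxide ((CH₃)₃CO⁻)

dihydrogen phosphate (H₂PO₄⁻) > acetate > HS⁻ > cyanide (CN⁻) > ethoxide > tert-butoxide ((CH₃)₃CO⁻)

Rank by basicity of the departing species: weakest base leaves most easily.
dihydrogen phosphate (H₂PO₄⁻): pKₐ(H₃PO₄) ≈ 2.1
acetate: pKₐ(CH₃COOH) ≈ 4.8
HS⁻: pKₐ(H₂S) ≈ 7 — larger and more polarisable than the oxygen analogue
cyanide (CN⁻): pKₐ(HCN) ≈ 9.2
ethoxide: pKₐ(CH₃CH₂OH) ≈ 16
tert-butoxide ((CH₃)₃CO⁻): pKₐ(t-BuOH) ≈ 18 — bulky, strongly basic alkoxide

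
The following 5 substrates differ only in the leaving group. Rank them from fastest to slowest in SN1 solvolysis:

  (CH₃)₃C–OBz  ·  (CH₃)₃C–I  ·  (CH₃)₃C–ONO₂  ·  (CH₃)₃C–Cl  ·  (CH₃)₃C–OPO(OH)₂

(CH₃)₃C–I > (CH₃)₃C–Cl > (CH₃)₃C–ONO₂ > (CH₃)₃C–OPO(OH)₂ > (CH₃)₃C–OBz

The skeletons are identical, so relative rate is governed entirely by leaving-group ability.
A good leaving group is a weak base: the lower the pKₐ of its conjugate acid, the more readily it departs.
(CH₃)₃C–I loses I⁻: pKₐ(HI) ≈ -10
(CH₃)₃C–Cl loses Cl⁻: pKₐ(HCl) ≈ -7
(CH₃)₃C–ONO₂ loses NO₃⁻: pKₐ(HNO₃) ≈ -1.3
(CH₃)₃C–OPO(OH)₂ loses H₂PO₄⁻: pKₐ(H₃PO₄) ≈ 2.1
(CH₃)₃C–OBz loses PhCOO⁻: pKₐ(C₆H₅COOH) ≈ 4.2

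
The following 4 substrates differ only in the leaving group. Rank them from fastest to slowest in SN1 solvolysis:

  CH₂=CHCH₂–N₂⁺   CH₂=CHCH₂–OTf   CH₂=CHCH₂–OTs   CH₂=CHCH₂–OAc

CH₂=CHCH₂–N₂⁺ > CH₂=CHCH₂–OTf > CH₂=CHCH₂–OTs > CH₂=CHCH₂–OAc

Identical carbon frameworks mean the comparison reduces to leaving-group quality.
The more stable X⁻ (or X) is on its own — i.e. the weaker a base it is — the better a leaving group it makes.
CH₂=CHCH₂–N₂⁺ loses N₂: no meaningful conjugate acid; N₂ departs as an exceptionally stable neutral molecule
CH₂=CHCH₂–OTf loses OTf⁻: pKₐ(CF₃SO₃H (triflic acid)) ≈ -14
CH₂=CHCH₂–OTs loses OTs⁻: pKₐ(p-CH₃C₆H₄SO₃H (TsOH)) ≈ -2.8
CH₂=CHCH₂–OAc loses AcO⁻: pKₐ(CH₃COOH) ≈ 4.8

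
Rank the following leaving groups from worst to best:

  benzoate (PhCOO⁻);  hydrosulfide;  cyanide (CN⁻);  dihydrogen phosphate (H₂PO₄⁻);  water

cyanide (CN⁻) < hydrosulfide < benzoate (PhCOO⁻) < dihydrogen phosphate (H₂PO₄⁻) < water

A good leaving group is a weak base: the lower the pKₐ of its conjugate acid, the more readily it departs.
water: pKₐ(H₃O⁺) ≈ -1.7 — neutral; leaves from a protonated alcohol (R–OH₂⁺)
dihydrogen phosphate (H₂PO₄⁻): pKₐ(H₃PO₄) ≈ 2.1 — moderate base; biological leaving group after further activation
benzoate (PhCOO⁻): pKₐ(C₆H₅COOH) ≈ 4.2 — aryl carboxylate
hydrosulfide: pKₐ(H₂S) ≈ 7 — larger and more polarisable than the oxygen analogue
cyanide (CN⁻): pKₐ(HCN) ≈ 9.2
Listed from poorest to best leaving group as asked.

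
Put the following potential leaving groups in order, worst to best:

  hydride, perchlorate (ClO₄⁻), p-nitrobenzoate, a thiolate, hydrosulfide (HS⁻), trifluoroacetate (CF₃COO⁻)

hydride < a thiolate < hydrosulfide (HS⁻) < p-nitrobenzoate < trifluoroacetate (CF₃COO⁻) < perchlorate (ClO₄⁻)

perchlorate (ClO₄⁻): pKₐ(HClO₄) ≈ -10
trifluoroacetate (CF₃COO⁻): pKₐ(CF₃COOH) ≈ 0.2 — strongly electron-withdrawing CF₃ stabilises the carboxylate
p-nitrobenzoate: pKₐ(p-nitrobenzoic acid) ≈ 3.4 — electron-withdrawing nitro group stabilises the carboxylate
hydrosulfide (HS⁻): pKₐ(H₂S) ≈ 7 — larger and more polarisable than the oxygen analogue
a thiolate: pKₐ(RSH (a thiol)) ≈ 10.5 — moderately basic; rarely leaves without activation
hydride: pKₐ(H₂) ≈ 36 — extremely strong base; leaves only in special hydride-transfer contexts
The question asks for worst first, so the sequence is read in increasing leaving-group ability.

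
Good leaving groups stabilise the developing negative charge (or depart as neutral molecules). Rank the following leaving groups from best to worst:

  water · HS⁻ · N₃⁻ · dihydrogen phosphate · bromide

Rank by basicity of the departing species: weakest base leaves most easily.
bromide: pKₐ(HBr) ≈ -9
water: pKₐ(H₃O⁺) ≈ -1.7
dihydrogen phosphate: pKₐ(H₃PO₄) ≈ 2.1
N₃⁻: pKₐ(HN₃) ≈ 4.7
HS⁻: pKₐ(H₂S) ≈ 7

bromide > water > dihydrogen phosphate > N₃⁻ > HS⁻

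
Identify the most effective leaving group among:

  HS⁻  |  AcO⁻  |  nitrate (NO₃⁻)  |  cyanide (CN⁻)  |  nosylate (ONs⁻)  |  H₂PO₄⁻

nosylate (ONs⁻): pKₐ(p-O₂NC₆H₄SO₃H) ≈ -3.5
nitrate (NO₃⁻): pKₐ(HNO₃) ≈ -1.3
H₂PO₄⁻: pKₐ(H₃PO₄) ≈ 2.1
AcO⁻: pKₐ(CH₃COOH) ≈ 4.8
HS⁻: pKₐ(H₂S) ≈ 7
cyanide (CN⁻): pKₐ(HCN) ≈ 9.2

nosylate (ONs⁻)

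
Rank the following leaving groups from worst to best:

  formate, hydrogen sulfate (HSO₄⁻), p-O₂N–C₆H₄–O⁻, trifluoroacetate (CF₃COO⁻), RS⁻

A good leaving group is a weak base: the lower the pKₐ of its conjugate acid, the more readily it departs.
hydrogen sulfate (HSO₄⁻): pKₐ(H₂SO₄) ≈ -3
trifluoroacetate (CF₃COO⁻): pKₐ(CF₃COOH) ≈ 0.2
formate: pKₐ(HCOOH) ≈ 3.8
p-O₂N–C₆H₄–O⁻: pKₐ(p-nitrophenol) ≈ 7.2
RS⁻: pKₐ(RSH (a thiol)) ≈ 10.5
Listed from poorest to best leaving group as asked.

RS⁻ < p-O₂N–C₆H₄–O⁻ < formate < trifluoroacetate (CF₃COO⁻) < hydrogen sulfate (HSO₄⁻)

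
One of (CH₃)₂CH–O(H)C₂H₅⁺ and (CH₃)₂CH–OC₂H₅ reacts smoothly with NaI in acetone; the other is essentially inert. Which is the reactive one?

From (CH₃)₂CH–OC₂H₅ the departing group would be CH₃CH₂O⁻ (pKₐ(CH₃CH₂OH) ≈ 16). Strong base; alkoxides do not leave unassisted.
From (CH₃)₂CH–O(H)C₂H₅⁺ the leaving group is R'OH (pKₐ(R'OH₂⁺) ≈ -2.4). Neutral; leaves from a protonated ether (an oxonium ion, R–O(H)R'⁺).
(In practice (CH₃)₂CH–O(H)C₂H₅⁺ is made from (CH₃)₂CH–OC₂H₅ by protonation with concentrated HBr, allowing neutral ethanol, rather than ethoxide, to depart.)

(CH₃)₂CH–O(H)C₂H₅⁺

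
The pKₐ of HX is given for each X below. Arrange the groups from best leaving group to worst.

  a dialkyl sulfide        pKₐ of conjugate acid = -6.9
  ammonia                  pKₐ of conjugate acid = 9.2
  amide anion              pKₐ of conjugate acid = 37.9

Lower conjugate-acid pKₐ ⇒ weaker base ⇒ better leaving group.
Sorting by the given values: a dialkyl sulfide (-6.9), ammonia (9.2), amide anion (37.9).

a dialkyl sulfide > ammonia > amide anion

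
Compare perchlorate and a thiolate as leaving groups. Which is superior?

perchlorate is the better leaving group.
pKₐ(HClO₄) ≈ -10 versus pKₐ(RSH (a thiol)) ≈ 10.5: perchlorate is the much weaker base.
Extremely weak base; rarely used for safety reasons.

perchlorate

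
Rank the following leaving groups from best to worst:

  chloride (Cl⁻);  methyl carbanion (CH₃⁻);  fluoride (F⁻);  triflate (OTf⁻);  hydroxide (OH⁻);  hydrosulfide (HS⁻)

triflate (OTf⁻): pKₐ(CF₃SO₃H (triflic acid)) ≈ -14 — charge spread over three oxygens and a CF₃ group; the premier leaving group in synthesis
chloride (Cl⁻): pKₐ(HCl) ≈ -7
fluoride (F⁻): pKₐ(HF) ≈ 3.2 — small and strongly basic; the poor halide leaving group
hydrosulfide (HS⁻): pKₐ(H₂S) ≈ 7
hydroxide (OH⁻): pKₐ(H₂O) ≈ 15.7 — strong base; essentially never leaves without prior activation
methyl carbanion (CH₃⁻): pKₐ(CH₄) ≈ 48 — unstabilised carbanion; the worst conceivable leaving group

triflate (OTf⁻) > chloride (Cl⁻) > fluoride (F⁻) > hydrosulfide (HS⁻) > hydroxide (OH⁻) > methyl carbanion (CH₃⁻)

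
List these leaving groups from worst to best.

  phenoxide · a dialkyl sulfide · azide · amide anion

amide anion < phenoxide < azide < a dialkyl sulfide

a dialkyl sulfide: pKₐ(R'₂SH⁺) ≈ -7
azide: pKₐ(HN₃) ≈ 4.7
phenoxide: pKₐ(C₆H₅OH (phenol)) ≈ 10
amide anion: pKₐ(NH₃) ≈ 38
The question asks for worst first, so the sequence is read in increasing leaving-group ability.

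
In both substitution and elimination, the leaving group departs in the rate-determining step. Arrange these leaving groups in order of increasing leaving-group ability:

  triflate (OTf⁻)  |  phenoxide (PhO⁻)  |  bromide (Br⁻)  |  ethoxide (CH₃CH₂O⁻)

ethoxide (CH₃CH₂O⁻) < phenoxide (PhO⁻) < bromide (Br⁻) < triflate (OTf⁻)

Rank by basicity of the departing species: weakest base leaves most easily.
triflate (OTf⁻): pKₐ(CF₃SO₃H (triflic acid)) ≈ -14
bromide (Br⁻): pKₐ(HBr) ≈ -9
phenoxide (PhO⁻): pKₐ(C₆H₅OH (phenol)) ≈ 10
ethoxide (CH₃CH₂O⁻): pKₐ(CH₃CH₂OH) ≈ 16
Reversing gives the worst-to-best order requested.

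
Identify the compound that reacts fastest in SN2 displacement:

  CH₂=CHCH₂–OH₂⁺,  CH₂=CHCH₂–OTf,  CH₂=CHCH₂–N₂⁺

Same R in every case — rank the leaving groups.
A good leaving group is a weak base: the lower the pKₐ of its conjugate acid, the more readily it departs.
CH₂=CHCH₂–N₂⁺ loses N₂: no meaningful conjugate acid; N₂ departs as an exceptionally stable neutral molecule
CH₂=CHCH₂–OTf loses OTf⁻: pKₐ(CF₃SO₃H (triflic acid)) ≈ -14
CH₂=CHCH₂–OH₂⁺ loses H₂O: pKₐ(H₃O⁺) ≈ -1.7

CH₂=CHCH₂–N₂⁺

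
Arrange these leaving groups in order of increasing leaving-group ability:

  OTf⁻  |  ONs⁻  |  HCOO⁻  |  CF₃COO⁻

HCOO⁻ < CF₃COO⁻ < ONs⁻ < OTf⁻

Rank by basicity of the departing species: weakest base leaves most easily.
OTf⁻: pKₐ(CF₃SO₃H (triflic acid)) ≈ -14 — charge spread over three oxygens and a CF₃ group; the premier leaving group in synthesis
ONs⁻: pKₐ(p-O₂NC₆H₄SO₃H) ≈ -3.5 — p-nitro group further stabilises the sulfonate
CF₃COO⁻: pKₐ(CF₃COOH) ≈ 0.2 — strongly electron-withdrawing CF₃ stabilises the carboxylate
HCOO⁻: pKₐ(HCOOH) ≈ 3.8
The question asks for worst first, so the sequence is read in increasing leaving-group ability.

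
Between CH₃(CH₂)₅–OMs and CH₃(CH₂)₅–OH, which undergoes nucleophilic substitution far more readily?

CH₃(CH₂)₅–OMs

From CH₃(CH₂)₅–OH the departing group would be OH⁻ (pKₐ(H₂O) ≈ 15.7). Strong base; essentially never leaves without prior activation.
From CH₃(CH₂)₅–OMs the leaving group is OMs⁻ (pKₐ(CH₃SO₃H (MsOH)) ≈ -1.9). Resonance-delocalised alkanesulfonate.
(In practice CH₃(CH₂)₅–OMs is made from CH₃(CH₂)₅–OH by treatment with MsCl / Et₃N, converting the hydroxyl into a mesylate.)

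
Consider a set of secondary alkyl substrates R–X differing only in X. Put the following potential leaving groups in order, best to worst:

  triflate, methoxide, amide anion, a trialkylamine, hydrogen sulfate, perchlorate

The more stable X⁻ (or X) is on its own — i.e. the weaker a base it is — the better a leaving group it makes.
triflate: pKₐ(CF₃SO₃H (triflic acid)) ≈ -14 — charge spread over three oxygens and a CF₃ group; the premier leaving group in synthesis
perchlorate: pKₐ(HClO₄) ≈ -10 — extremely weak base; rarely used for safety reasons
hydrogen sulfate: pKₐ(H₂SO₄) ≈ -3
a trialkylamine: pKₐ(R'₃NH⁺) ≈ 10.7 — neutral but still a fairly strong base; Hofmann-elimination LG
methoxide: pKₐ(CH₃OH) ≈ 15.5 — strong base; alkoxides do not leave unassisted
amide anion: pKₐ(NH₃) ≈ 38 — extremely strong base; never a leaving group

triflate > perchlorate > hydrogen sulfate > a trialkylamine > methoxide > amide anion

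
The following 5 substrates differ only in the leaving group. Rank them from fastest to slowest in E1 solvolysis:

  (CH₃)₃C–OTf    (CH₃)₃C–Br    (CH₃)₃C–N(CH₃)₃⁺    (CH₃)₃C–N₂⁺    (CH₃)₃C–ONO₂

(CH₃)₃C–N₂⁺ > (CH₃)₃C–OTf > (CH₃)₃C–Br > (CH₃)₃C–ONO₂ > (CH₃)₃C–N(CH₃)₃⁺

Same R in every case — rank the leaving groups.
A good leaving group is a weak base: the lower the pKₐ of its conjugate acid, the more readily it departs.
(CH₃)₃C–N₂⁺ loses N₂: no meaningful conjugate acid; N₂ departs as an exceptionally stable neutral molecule
(CH₃)₃C–OTf loses OTf⁻: pKₐ(CF₃SO₃H (triflic acid)) ≈ -14
(CH₃)₃C–Br loses Br⁻: pKₐ(HBr) ≈ -9
(CH₃)₃C–ONO₂ loses NO₃⁻: pKₐ(HNO₃) ≈ -1.3
(CH₃)₃C–N(CH₃)₃⁺ loses NR'₃: pKₐ(R'₃NH⁺) ≈ 10.7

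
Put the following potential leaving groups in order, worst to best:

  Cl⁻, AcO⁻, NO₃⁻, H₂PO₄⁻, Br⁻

AcO⁻ < H₂PO₄⁻ < NO₃⁻ < Cl⁻ < Br⁻

Leaving-group ability tracks the stability of the departed species; conjugate-acid pKₐ is the usual yardstick (lower pKₐ → better LG).
Br⁻: pKₐ(HBr) ≈ -9
Cl⁻: pKₐ(HCl) ≈ -7
NO₃⁻: pKₐ(HNO₃) ≈ -1.3
H₂PO₄⁻: pKₐ(H₃PO₄) ≈ 2.1
AcO⁻: pKₐ(CH₃COOH) ≈ 4.8
Listed from poorest to best leaving group as asked.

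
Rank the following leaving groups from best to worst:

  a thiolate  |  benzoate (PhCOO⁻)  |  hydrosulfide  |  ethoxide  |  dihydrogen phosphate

dihydrogen phosphate > benzoate (PhCOO⁻) > hydrosulfide > a thiolate > ethoxide

dihydrogen phosphate: pKₐ(H₃PO₄) ≈ 2.1 — moderate base; biological leaving group after further activation
benzoate (PhCOO⁻): pKₐ(C₆H₅COOH) ≈ 4.2 — aryl carboxylate
hydrosulfide: pKₐ(H₂S) ≈ 7 — larger and more polarisable than the oxygen analogue
a thiolate: pKₐ(RSH (a thiol)) ≈ 10.5 — moderately basic; rarely leaves without activation
ethoxide: pKₐ(CH₃CH₂OH) ≈ 16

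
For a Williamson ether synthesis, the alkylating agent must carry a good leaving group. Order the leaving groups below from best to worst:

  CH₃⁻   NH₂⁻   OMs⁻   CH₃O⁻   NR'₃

OMs⁻ > NR'₃ > CH₃O⁻ > NH₂⁻ > CH₃⁻

Rank by basicity of the departing species: weakest base leaves most easily.
OMs⁻: pKₐ(CH₃SO₃H (MsOH)) ≈ -1.9
NR'₃: pKₐ(R'₃NH⁺) ≈ 10.7
CH₃O⁻: pKₐ(CH₃OH) ≈ 15.5
NH₂⁻: pKₐ(NH₃) ≈ 38
CH₃⁻: pKₐ(CH₄) ≈ 48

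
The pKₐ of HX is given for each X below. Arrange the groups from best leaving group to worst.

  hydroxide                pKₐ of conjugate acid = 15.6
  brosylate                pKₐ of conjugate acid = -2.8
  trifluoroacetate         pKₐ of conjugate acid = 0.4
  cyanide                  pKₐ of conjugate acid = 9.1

brosylate > trifluoroacetate > cyanide > hydroxide

Lower conjugate-acid pKₐ ⇒ weaker base ⇒ better leaving group.
Sorting by the given values: brosylate (-2.8), trifluoroacetate (0.4), cyanide (9.1), hydroxide (15.6).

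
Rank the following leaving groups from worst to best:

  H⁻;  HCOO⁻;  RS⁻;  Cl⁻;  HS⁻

H⁻ < RS⁻ < HS⁻ < HCOO⁻ < Cl⁻

Cl⁻: pKₐ(HCl) ≈ -7 — moderately weak base
HCOO⁻: pKₐ(HCOOH) ≈ 3.8 — resonance-stabilised carboxylate
HS⁻: pKₐ(H₂S) ≈ 7 — larger and more polarisable than the oxygen analogue
RS⁻: pKₐ(RSH (a thiol)) ≈ 10.5
H⁻: pKₐ(H₂) ≈ 36
Listed from poorest to best leaving group as asked.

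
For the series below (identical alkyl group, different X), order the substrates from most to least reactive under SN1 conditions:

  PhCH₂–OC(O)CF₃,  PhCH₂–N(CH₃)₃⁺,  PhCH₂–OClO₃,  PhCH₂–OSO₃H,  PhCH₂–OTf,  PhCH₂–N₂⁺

PhCH₂–N₂⁺ > PhCH₂–OTf > PhCH₂–OClO₃ > PhCH₂–OSO₃H > PhCH₂–OC(O)CF₃ > PhCH₂–N(CH₃)₃⁺

The skeletons are identical, so relative rate is governed entirely by leaving-group ability.
Leaving-group ability tracks the stability of the departed species; conjugate-acid pKₐ is the usual yardstick (lower pKₐ → better LG).
PhCH₂–N₂⁺ loses N₂: no meaningful conjugate acid; N₂ departs as an exceptionally stable neutral molecule
PhCH₂–OTf loses OTf⁻: pKₐ(CF₃SO₃H (triflic acid)) ≈ -14
PhCH₂–OClO₃ loses ClO₄⁻: pKₐ(HClO₄) ≈ -10
PhCH₂–OSO₃H loses HSO₄⁻: pKₐ(H₂SO₄) ≈ -3
PhCH₂–OC(O)CF₃ loses CF₃COO⁻: pKₐ(CF₃COOH) ≈ 0.2
PhCH₂–N(CH₃)₃⁺ loses NR'₃: pKₐ(R'₃NH⁺) ≈ 10.7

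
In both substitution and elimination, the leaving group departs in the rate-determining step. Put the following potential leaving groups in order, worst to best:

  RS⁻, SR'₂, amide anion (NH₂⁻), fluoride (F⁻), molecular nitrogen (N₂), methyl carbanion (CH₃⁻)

methyl carbanion (CH₃⁻) < amide anion (NH₂⁻) < RS⁻ < fluoride (F⁻) < SR'₂ < molecular nitrogen (N₂)

The more stable X⁻ (or X) is on its own — i.e. the weaker a base it is — the better a leaving group it makes.
molecular nitrogen (N₂): no meaningful conjugate acid; N₂ departs as an exceptionally stable neutral molecule
SR'₂: pKₐ(R'₂SH⁺) ≈ -7
fluoride (F⁻): pKₐ(HF) ≈ 3.2 — small and strongly basic; the poor halide leaving group
RS⁻: pKₐ(RSH (a thiol)) ≈ 10.5 — moderately basic; rarely leaves without activation
amide anion (NH₂⁻): pKₐ(NH₃) ≈ 38 — extremely strong base; never a leaving group
methyl carbanion (CH₃⁻): pKₐ(CH₄) ≈ 48 — unstabilised carbanion; the worst conceivable leaving group
The question asks for worst first, so the sequence is read in increasing leaving-group ability.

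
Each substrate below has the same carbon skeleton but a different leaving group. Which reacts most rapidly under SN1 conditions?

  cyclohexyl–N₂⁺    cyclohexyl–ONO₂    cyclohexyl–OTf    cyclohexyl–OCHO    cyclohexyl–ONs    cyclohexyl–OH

cyclohexyl–N₂⁺

The skeletons are identical, so relative rate is governed entirely by leaving-group ability.
The more stable X⁻ (or X) is on its own — i.e. the weaker a base it is — the better a leaving group it makes.
cyclohexyl–N₂⁺ loses N₂: no meaningful conjugate acid; N₂ departs as an exceptionally stable neutral molecule
cyclohexyl–OTf loses OTf⁻: pKₐ(CF₃SO₃H (triflic acid)) ≈ -14
cyclohexyl–ONs loses ONs⁻: pKₐ(p-O₂NC₆H₄SO₃H) ≈ -3.5
cyclohexyl–ONO₂ loses NO₃⁻: pKₐ(HNO₃) ≈ -1.3
cyclohexyl–OCHO loses HCOO⁻: pKₐ(HCOOH) ≈ 3.8
cyclohexyl–OH loses OH⁻: pKₐ(H₂O) ≈ 15.7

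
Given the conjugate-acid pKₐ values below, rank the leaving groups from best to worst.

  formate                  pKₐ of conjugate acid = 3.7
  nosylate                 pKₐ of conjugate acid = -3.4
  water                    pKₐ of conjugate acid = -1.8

Lower conjugate-acid pKₐ ⇒ weaker base ⇒ better leaving group.
Sorting by the given values: nosylate (-3.4), water (-1.8), formate (3.7).

nosylate > water > formate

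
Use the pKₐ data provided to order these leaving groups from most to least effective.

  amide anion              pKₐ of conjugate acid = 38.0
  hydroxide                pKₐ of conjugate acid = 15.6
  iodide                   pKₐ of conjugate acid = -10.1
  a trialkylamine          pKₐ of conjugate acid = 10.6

iodide > a trialkylamine > hydroxide > amide anion

Lower conjugate-acid pKₐ ⇒ weaker base ⇒ better leaving group.
Sorting by the given values: iodide (-10.1), a trialkylamine (10.6), hydroxide (15.6), amide anion (38.0).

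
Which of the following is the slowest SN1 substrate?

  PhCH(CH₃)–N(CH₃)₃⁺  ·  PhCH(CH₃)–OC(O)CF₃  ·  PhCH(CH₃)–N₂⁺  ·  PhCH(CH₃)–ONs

Identical carbon frameworks mean the comparison reduces to leaving-group quality.
The more stable X⁻ (or X) is on its own — i.e. the weaker a base it is — the better a leaving group it makes.
PhCH(CH₃)–N₂⁺ loses N₂: no meaningful conjugate acid; N₂ departs as an exceptionally stable neutral molecule
PhCH(CH₃)–ONs loses ONs⁻: pKₐ(p-O₂NC₆H₄SO₃H) ≈ -3.5
PhCH(CH₃)–OC(O)CF₃ loses CF₃COO⁻: pKₐ(CF₃COOH) ≈ 0.2
PhCH(CH₃)–N(CH₃)₃⁺ loses NR'₃: pKₐ(R'₃NH⁺) ≈ 10.7

PhCH(CH₃)–N(CH₃)₃⁺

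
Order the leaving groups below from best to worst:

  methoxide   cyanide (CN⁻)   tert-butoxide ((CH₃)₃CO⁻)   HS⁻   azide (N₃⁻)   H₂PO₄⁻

H₂PO₄⁻ > azide (N₃⁻) > HS⁻ > cyanide (CN⁻) > methoxide > tert-butoxide ((CH₃)₃CO⁻)

The more stable X⁻ (or X) is on its own — i.e. the weaker a base it is — the better a leaving group it makes.
H₂PO₄⁻: pKₐ(H₃PO₄) ≈ 2.1
azide (N₃⁻): pKₐ(HN₃) ≈ 4.7 — linear, resonance-stabilised
HS⁻: pKₐ(H₂S) ≈ 7 — larger and more polarisable than the oxygen analogue
cyanide (CN⁻): pKₐ(HCN) ≈ 9.2 — sp carbon stabilises the charge somewhat, but still a poor LG
methoxide: pKₐ(CH₃OH) ≈ 15.5
tert-butoxide ((CH₃)₃CO⁻): pKₐ(t-BuOH) ≈ 18 — bulky, strongly basic alkoxide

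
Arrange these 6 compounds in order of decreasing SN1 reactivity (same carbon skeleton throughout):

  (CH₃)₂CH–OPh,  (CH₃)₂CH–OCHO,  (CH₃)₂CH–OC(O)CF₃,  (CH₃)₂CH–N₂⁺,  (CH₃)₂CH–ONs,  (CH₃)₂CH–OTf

(CH₃)₂CH–N₂⁺ > (CH₃)₂CH–OTf > (CH₃)₂CH–ONs > (CH₃)₂CH–OC(O)CF₃ > (CH₃)₂CH–OCHO > (CH₃)₂CH–OPh

The skeletons are identical, so relative rate is governed entirely by leaving-group ability.
The more stable X⁻ (or X) is on its own — i.e. the weaker a base it is — the better a leaving group it makes.
(CH₃)₂CH–N₂⁺ loses N₂: no meaningful conjugate acid; N₂ departs as an exceptionally stable neutral molecule
(CH₃)₂CH–OTf loses OTf⁻: pKₐ(CF₃SO₃H (triflic acid)) ≈ -14
(CH₃)₂CH–ONs loses ONs⁻: pKₐ(p-O₂NC₆H₄SO₃H) ≈ -3.5
(CH₃)₂CH–OC(O)CF₃ loses CF₃COO⁻: pKₐ(CF₃COOH) ≈ 0.2
(CH₃)₂CH–OCHO loses HCOO⁻: pKₐ(HCOOH) ≈ 3.8
(CH₃)₂CH–OPh loses PhO⁻: pKₐ(C₆H₅OH (phenol)) ≈ 10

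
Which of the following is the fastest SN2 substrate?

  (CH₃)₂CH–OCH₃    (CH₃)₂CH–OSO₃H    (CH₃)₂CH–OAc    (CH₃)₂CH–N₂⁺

(CH₃)₂CH–N₂⁺

The skeletons are identical, so relative rate is governed entirely by leaving-group ability.
Leaving-group ability tracks the stability of the departed species; conjugate-acid pKₐ is the usual yardstick (lower pKₐ → better LG).
(CH₃)₂CH–N₂⁺ loses N₂: no meaningful conjugate acid; N₂ departs as an exceptionally stable neutral molecule
(CH₃)₂CH–OSO₃H loses HSO₄⁻: pKₐ(H₂SO₄) ≈ -3
(CH₃)₂CH–OAc loses AcO⁻: pKₐ(CH₃COOH) ≈ 4.8
(CH₃)₂CH–OCH₃ loses CH₃O⁻: pKₐ(CH₃OH) ≈ 15.5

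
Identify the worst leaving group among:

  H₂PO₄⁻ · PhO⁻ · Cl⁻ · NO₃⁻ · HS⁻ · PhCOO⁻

PhO⁻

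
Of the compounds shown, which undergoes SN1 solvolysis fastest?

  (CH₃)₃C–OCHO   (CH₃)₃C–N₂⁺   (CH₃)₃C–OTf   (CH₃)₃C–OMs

(CH₃)₃C–N₂⁺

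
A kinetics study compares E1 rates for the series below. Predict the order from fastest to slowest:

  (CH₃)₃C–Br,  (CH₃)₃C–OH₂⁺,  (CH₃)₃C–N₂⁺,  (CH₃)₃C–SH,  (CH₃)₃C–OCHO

(CH₃)₃C–N₂⁺ > (CH₃)₃C–Br > (CH₃)₃C–OH₂⁺ > (CH₃)₃C–OCHO > (CH₃)₃C–SH

With the same alkyl group throughout, only the leaving group differentiates the rates.
Leaving-group ability tracks the stability of the departed species; conjugate-acid pKₐ is the usual yardstick (lower pKₐ → better LG).
(CH₃)₃C–N₂⁺ loses N₂: no meaningful conjugate acid; N₂ departs as an exceptionally stable neutral molecule
(CH₃)₃C–Br loses Br⁻: pKₐ(HBr) ≈ -9
(CH₃)₃C–OH₂⁺ loses H₂O: pKₐ(H₃O⁺) ≈ -1.7
(CH₃)₃C–OCHO loses HCOO⁻: pKₐ(HCOOH) ≈ 3.8
(CH₃)₃C–SH loses HS⁻: pKₐ(H₂S) ≈ 7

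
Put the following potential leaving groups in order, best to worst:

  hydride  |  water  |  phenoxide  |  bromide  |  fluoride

bromide > water > fluoride > phenoxide > hydride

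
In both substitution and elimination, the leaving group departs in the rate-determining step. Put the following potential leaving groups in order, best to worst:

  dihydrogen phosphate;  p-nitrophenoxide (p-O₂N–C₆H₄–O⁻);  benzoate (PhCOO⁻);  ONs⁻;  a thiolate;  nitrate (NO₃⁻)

ONs⁻ > nitrate (NO₃⁻) > dihydrogen phosphate > benzoate (PhCOO⁻) > p-nitrophenoxide (p-O₂N–C₆H₄–O⁻) > a thiolate

ONs⁻: pKₐ(p-O₂NC₆H₄SO₃H) ≈ -3.5
nitrate (NO₃⁻): pKₐ(HNO₃) ≈ -1.3
dihydrogen phosphate: pKₐ(H₃PO₄) ≈ 2.1
benzoate (PhCOO⁻): pKₐ(C₆H₅COOH) ≈ 4.2
p-nitrophenoxide (p-O₂N–C₆H₄–O⁻): pKₐ(p-nitrophenol) ≈ 7.2
a thiolate: pKₐ(RSH (a thiol)) ≈ 10.5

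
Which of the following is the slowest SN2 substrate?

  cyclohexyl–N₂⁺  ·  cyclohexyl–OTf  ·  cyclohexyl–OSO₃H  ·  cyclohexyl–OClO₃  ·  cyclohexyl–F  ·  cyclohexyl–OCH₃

Identical carbon frameworks mean the comparison reduces to leaving-group quality.
Leaving-group ability tracks the stability of the departed species; conjugate-acid pKₐ is the usual yardstick (lower pKₐ → better LG).
cyclohexyl–N₂⁺ loses N₂: no meaningful conjugate acid; N₂ departs as an exceptionally stable neutral molecule
cyclohexyl–OTf loses OTf⁻: pKₐ(CF₃SO₃H (triflic acid)) ≈ -14
cyclohexyl–OClO₃ loses ClO₄⁻: pKₐ(HClO₄) ≈ -10
cyclohexyl–OSO₃H loses HSO₄⁻: pKₐ(H₂SO₄) ≈ -3
cyclohexyl–F loses F⁻: pKₐ(HF) ≈ 3.2
cyclohexyl–OCH₃ loses CH₃O⁻: pKₐ(CH₃OH) ≈ 15.5

cyclohexyl–OCH₃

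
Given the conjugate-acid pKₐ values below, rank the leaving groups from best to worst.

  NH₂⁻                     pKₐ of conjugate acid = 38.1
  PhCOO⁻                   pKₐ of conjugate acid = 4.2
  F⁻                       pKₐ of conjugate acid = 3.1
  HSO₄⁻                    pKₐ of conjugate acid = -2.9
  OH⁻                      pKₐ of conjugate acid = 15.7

Lower conjugate-acid pKₐ ⇒ weaker base ⇒ better leaving group.
Sorting by the given values: HSO₄⁻ (-2.9), F⁻ (3.1), PhCOO⁻ (4.2), OH⁻ (15.7), NH₂⁻ (38.1).

HSO₄⁻ > F⁻ > PhCOO⁻ > OH⁻ > NH₂⁻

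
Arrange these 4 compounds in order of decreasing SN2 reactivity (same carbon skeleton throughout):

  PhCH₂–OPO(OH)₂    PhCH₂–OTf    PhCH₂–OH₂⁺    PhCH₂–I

PhCH₂–OTf > PhCH₂–I > PhCH₂–OH₂⁺ > PhCH₂–OPO(OH)₂

Identical carbon frameworks mean the comparison reduces to leaving-group quality.
The more stable X⁻ (or X) is on its own — i.e. the weaker a base it is — the better a leaving group it makes.
PhCH₂–OTf loses OTf⁻: pKₐ(CF₃SO₃H (triflic acid)) ≈ -14
PhCH₂–I loses I⁻: pKₐ(HI) ≈ -10
PhCH₂–OH₂⁺ loses H₂O: pKₐ(H₃O⁺) ≈ -1.7
PhCH₂–OPO(OH)₂ loses H₂PO₄⁻: pKₐ(H₃PO₄) ≈ 2.1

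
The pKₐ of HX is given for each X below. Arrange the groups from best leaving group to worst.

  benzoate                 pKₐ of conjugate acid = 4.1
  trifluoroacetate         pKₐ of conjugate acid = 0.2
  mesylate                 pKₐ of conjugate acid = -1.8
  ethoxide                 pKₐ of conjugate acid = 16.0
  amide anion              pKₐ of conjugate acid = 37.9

mesylate > trifluoroacetate > benzoate > ethoxide > amide anion

Lower conjugate-acid pKₐ ⇒ weaker base ⇒ better leaving group.
Sorting by the given values: mesylate (-1.8), trifluoroacetate (0.2), benzoate (4.1), ethoxide (16.0), amide anion (37.9).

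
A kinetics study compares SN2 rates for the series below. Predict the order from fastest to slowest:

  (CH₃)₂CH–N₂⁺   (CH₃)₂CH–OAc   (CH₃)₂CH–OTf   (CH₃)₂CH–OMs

Identical carbon frameworks mean the comparison reduces to leaving-group quality.
Rank by basicity of the departing species: weakest base leaves most easily.
(CH₃)₂CH–N₂⁺ loses N₂: no meaningful conjugate acid; N₂ departs as an exceptionally stable neutral molecule
(CH₃)₂CH–OTf loses OTf⁻: pKₐ(CF₃SO₃H (triflic acid)) ≈ -14
(CH₃)₂CH–OMs loses OMs⁻: pKₐ(CH₃SO₃H (MsOH)) ≈ -1.9
(CH₃)₂CH–OAc loses AcO⁻: pKₐ(CH₃COOH) ≈ 4.8

(CH₃)₂CH–N₂⁺ > (CH₃)₂CH–OTf > (CH₃)₂CH–OMs > (CH₃)₂CH–OAc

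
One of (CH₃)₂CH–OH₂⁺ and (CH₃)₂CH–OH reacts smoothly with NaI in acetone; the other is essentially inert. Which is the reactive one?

(CH₃)₂CH–OH₂⁺

From (CH₃)₂CH–OH the departing group would be OH⁻ (pKₐ(H₂O) ≈ 15.7). Strong base; essentially never leaves without prior activation.
From (CH₃)₂CH–OH₂⁺ the leaving group is H₂O (pKₐ(H₃O⁺) ≈ -1.7). Neutral; leaves from a protonated alcohol (R–OH₂⁺).
(In practice (CH₃)₂CH–OH₂⁺ is made from (CH₃)₂CH–OH by protonation with strong acid, converting the leaving group from hydroxide to neutral water.)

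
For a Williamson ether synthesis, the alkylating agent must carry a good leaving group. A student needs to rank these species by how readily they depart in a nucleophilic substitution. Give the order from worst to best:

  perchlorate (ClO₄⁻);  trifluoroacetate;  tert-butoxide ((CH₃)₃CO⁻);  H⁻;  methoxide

H⁻ < tert-butoxide ((CH₃)₃CO⁻) < methoxide < trifluoroacetate < perchlorate (ClO₄⁻)

Leaving-group ability tracks the stability of the departed species; conjugate-acid pKₐ is the usual yardstick (lower pKₐ → better LG).
perchlorate (ClO₄⁻): pKₐ(HClO₄) ≈ -10 — extremely weak base; rarely used for safety reasons
trifluoroacetate: pKₐ(CF₃COOH) ≈ 0.2
methoxide: pKₐ(CH₃OH) ≈ 15.5 — strong base; alkoxides do not leave unassisted
tert-butoxide ((CH₃)₃CO⁻): pKₐ(t-BuOH) ≈ 18 — bulky, strongly basic alkoxide
H⁻: pKₐ(H₂) ≈ 36
Reversing gives the worst-to-best order requested.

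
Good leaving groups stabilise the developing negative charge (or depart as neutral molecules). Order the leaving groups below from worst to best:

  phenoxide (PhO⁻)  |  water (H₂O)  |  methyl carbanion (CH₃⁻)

Leaving-group ability tracks the stability of the departed species; conjugate-acid pKₐ is the usual yardstick (lower pKₐ → better LG).
water (H₂O): pKₐ(H₃O⁺) ≈ -1.7
phenoxide (PhO⁻): pKₐ(C₆H₅OH (phenol)) ≈ 10
methyl carbanion (CH₃⁻): pKₐ(CH₄) ≈ 48
Listed from poorest to best leaving group as asked.

methyl carbanion (CH₃⁻) < phenoxide (PhO⁻) < water (H₂O)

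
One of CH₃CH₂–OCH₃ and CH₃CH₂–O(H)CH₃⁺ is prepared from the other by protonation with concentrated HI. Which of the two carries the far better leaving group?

From CH₃CH₂–OCH₃ the departing group would be CH₃O⁻ (pKₐ(CH₃OH) ≈ 15.5). Strong base; alkoxides do not leave unassisted.
From CH₃CH₂–O(H)CH₃⁺ the leaving group is R'OH (pKₐ(R'OH₂⁺) ≈ -2.4). Neutral; leaves from a protonated ether (an oxonium ion, R–O(H)R'⁺).
Protonation with concentrated HI works by allowing neutral methanol, rather than methoxide, to depart, making CH₃CH₂–O(H)CH₃⁺ enormously more reactive.

CH₃CH₂–O(H)CH₃⁺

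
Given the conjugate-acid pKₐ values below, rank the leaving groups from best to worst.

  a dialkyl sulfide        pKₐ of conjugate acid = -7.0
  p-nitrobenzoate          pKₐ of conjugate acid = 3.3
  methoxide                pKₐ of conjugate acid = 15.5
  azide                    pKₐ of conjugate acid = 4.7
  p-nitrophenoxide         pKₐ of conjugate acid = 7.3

a dialkyl sulfide > p-nitrobenzoate > azide > p-nitrophenoxide > methoxide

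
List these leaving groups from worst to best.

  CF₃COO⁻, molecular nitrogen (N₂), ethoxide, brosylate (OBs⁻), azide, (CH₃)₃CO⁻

(CH₃)₃CO⁻ < ethoxide < azide < CF₃COO⁻ < brosylate (OBs⁻) < molecular nitrogen (N₂)

molecular nitrogen (N₂): no meaningful conjugate acid; N₂ departs as an exceptionally stable neutral molecule
brosylate (OBs⁻): pKₐ(p-BrC₆H₄SO₃H) ≈ -2.8
CF₃COO⁻: pKₐ(CF₃COOH) ≈ 0.2 — strongly electron-withdrawing CF₃ stabilises the carboxylate
azide: pKₐ(HN₃) ≈ 4.7 — linear, resonance-stabilised
ethoxide: pKₐ(CH₃CH₂OH) ≈ 16 — strong base; alkoxides do not leave unassisted
(CH₃)₃CO⁻: pKₐ(t-BuOH) ≈ 18 — bulky, strongly basic alkoxide
The question asks for worst first, so the sequence is read in increasing leaving-group ability.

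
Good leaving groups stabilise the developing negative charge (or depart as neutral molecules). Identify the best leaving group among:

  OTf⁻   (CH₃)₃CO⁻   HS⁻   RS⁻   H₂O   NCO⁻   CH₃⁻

OTf⁻

Rank by basicity of the departing species: weakest base leaves most easily.
OTf⁻: pKₐ(CF₃SO₃H (triflic acid)) ≈ -14
H₂O: pKₐ(H₃O⁺) ≈ -1.7
NCO⁻: pKₐ(HOCN) ≈ 3.5
HS⁻: pKₐ(H₂S) ≈ 7
RS⁻: pKₐ(RSH (a thiol)) ≈ 10.5
(CH₃)₃CO⁻: pKₐ(t-BuOH) ≈ 18
CH₃⁻: pKₐ(CH₄) ≈ 48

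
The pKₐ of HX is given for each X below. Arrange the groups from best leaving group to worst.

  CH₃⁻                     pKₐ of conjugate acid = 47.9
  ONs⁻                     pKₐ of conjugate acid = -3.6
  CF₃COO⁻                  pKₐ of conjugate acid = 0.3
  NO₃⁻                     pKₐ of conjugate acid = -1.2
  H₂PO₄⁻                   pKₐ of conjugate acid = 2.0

ONs⁻ > NO₃⁻ > CF₃COO⁻ > H₂PO₄⁻ > CH₃⁻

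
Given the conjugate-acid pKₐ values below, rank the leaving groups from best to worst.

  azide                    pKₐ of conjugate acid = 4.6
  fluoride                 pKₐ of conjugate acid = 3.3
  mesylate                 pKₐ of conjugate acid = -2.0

mesylate > fluoride > azide

Lower conjugate-acid pKₐ ⇒ weaker base ⇒ better leaving group.
Sorting by the given values: mesylate (-2.0), fluoride (3.3), azide (4.6).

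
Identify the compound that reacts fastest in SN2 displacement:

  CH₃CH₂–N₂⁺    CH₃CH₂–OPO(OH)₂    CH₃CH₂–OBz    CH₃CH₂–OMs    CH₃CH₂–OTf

CH₃CH₂–N₂⁺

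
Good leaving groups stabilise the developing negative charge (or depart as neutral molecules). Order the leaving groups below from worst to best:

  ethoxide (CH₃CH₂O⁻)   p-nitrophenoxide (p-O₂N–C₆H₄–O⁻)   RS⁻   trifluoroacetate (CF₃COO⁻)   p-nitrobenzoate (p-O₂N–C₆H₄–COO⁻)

A good leaving group is a weak base: the lower the pKₐ of its conjugate acid, the more readily it departs.
trifluoroacetate (CF₃COO⁻): pKₐ(CF₃COOH) ≈ 0.2
p-nitrobenzoate (p-O₂N–C₆H₄–COO⁻): pKₐ(p-nitrobenzoic acid) ≈ 3.4
p-nitrophenoxide (p-O₂N–C₆H₄–O⁻): pKₐ(p-nitrophenol) ≈ 7.2 — nitro group delocalises the charge; the classic chromogenic LG
RS⁻: pKₐ(RSH (a thiol)) ≈ 10.5 — moderately basic; rarely leaves without activation
ethoxide (CH₃CH₂O⁻): pKₐ(CH₃CH₂OH) ≈ 16
The question asks for worst first, so the sequence is read in increasing leaving-group ability.

ethoxide (CH₃CH₂O⁻) < RS⁻ < p-nitrophenoxide (p-O₂N–C₆H₄–O⁻) < p-nitrobenzoate (p-O₂N–C₆H₄–COO⁻) < trifluoroacetate (CF₃COO⁻)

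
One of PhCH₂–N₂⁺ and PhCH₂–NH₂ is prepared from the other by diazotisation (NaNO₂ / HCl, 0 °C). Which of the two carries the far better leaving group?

PhCH₂–N₂⁺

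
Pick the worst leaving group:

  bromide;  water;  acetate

Rank by basicity of the departing species: weakest base leaves most easily.
bromide: pKₐ(HBr) ≈ -9
water: pKₐ(H₃O⁺) ≈ -1.7
acetate: pKₐ(CH₃COOH) ≈ 4.8

acetate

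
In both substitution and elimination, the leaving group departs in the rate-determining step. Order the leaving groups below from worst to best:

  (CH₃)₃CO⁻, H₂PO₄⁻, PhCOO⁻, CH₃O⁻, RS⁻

(CH₃)₃CO⁻ < CH₃O⁻ < RS⁻ < PhCOO⁻ < H₂PO₄⁻

Leaving-group ability tracks the stability of the departed species; conjugate-acid pKₐ is the usual yardstick (lower pKₐ → better LG).
H₂PO₄⁻: pKₐ(H₃PO₄) ≈ 2.1
PhCOO⁻: pKₐ(C₆H₅COOH) ≈ 4.2
RS⁻: pKₐ(RSH (a thiol)) ≈ 10.5
CH₃O⁻: pKₐ(CH₃OH) ≈ 15.5
(CH₃)₃CO⁻: pKₐ(t-BuOH) ≈ 18
Listed from poorest to best leaving group as asked.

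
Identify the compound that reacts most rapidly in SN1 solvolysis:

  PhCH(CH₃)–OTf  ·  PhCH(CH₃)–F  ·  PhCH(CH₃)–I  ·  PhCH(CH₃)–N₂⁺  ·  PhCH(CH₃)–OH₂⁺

PhCH(CH₃)–N₂⁺

Same R in every case — rank the leaving groups.
A good leaving group is a weak base: the lower the pKₐ of its conjugate acid, the more readily it departs.
PhCH(CH₃)–N₂⁺ loses N₂: no meaningful conjugate acid; N₂ departs as an exceptionally stable neutral molecule
PhCH(CH₃)–OTf loses OTf⁻: pKₐ(CF₃SO₃H (triflic acid)) ≈ -14
PhCH(CH₃)–I loses I⁻: pKₐ(HI) ≈ -10
PhCH(CH₃)–OH₂⁺ loses H₂O: pKₐ(H₃O⁺) ≈ -1.7
PhCH(CH₃)–F loses F⁻: pKₐ(HF) ≈ 3.2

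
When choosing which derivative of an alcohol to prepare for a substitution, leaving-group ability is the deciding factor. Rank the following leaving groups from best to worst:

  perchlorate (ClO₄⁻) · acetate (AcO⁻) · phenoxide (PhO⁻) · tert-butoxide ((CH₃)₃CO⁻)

perchlorate (ClO₄⁻) > acetate (AcO⁻) > phenoxide (PhO⁻) > tert-butoxide ((CH₃)₃CO⁻)

perchlorate (ClO₄⁻): pKₐ(HClO₄) ≈ -10
acetate (AcO⁻): pKₐ(CH₃COOH) ≈ 4.8 — resonance-stabilised but still a weak base
phenoxide (PhO⁻): pKₐ(C₆H₅OH (phenol)) ≈ 10 — resonance into the ring helps, but still a poor LG
tert-butoxide ((CH₃)₃CO⁻): pKₐ(t-BuOH) ≈ 18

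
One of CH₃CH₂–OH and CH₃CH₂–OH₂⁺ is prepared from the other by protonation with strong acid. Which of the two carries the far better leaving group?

CH₃CH₂–OH₂⁺

From CH₃CH₂–OH the departing group would be OH⁻ (pKₐ(H₂O) ≈ 15.7). Strong base; essentially never leaves without prior activation.
From CH₃CH₂–OH₂⁺ the leaving group is H₂O (pKₐ(H₃O⁺) ≈ -1.7). Neutral; leaves from a protonated alcohol (R–OH₂⁺).
Protonation with strong acid works by converting the leaving group from hydroxide to neutral water, making CH₃CH₂–OH₂⁺ enormously more reactive.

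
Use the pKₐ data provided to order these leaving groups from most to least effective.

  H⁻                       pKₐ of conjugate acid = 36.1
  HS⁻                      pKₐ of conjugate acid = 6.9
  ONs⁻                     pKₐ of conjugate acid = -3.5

Lower conjugate-acid pKₐ ⇒ weaker base ⇒ better leaving group.
Sorting by the given values: ONs⁻ (-3.5), HS⁻ (6.9), H⁻ (36.1).

ONs⁻ > HS⁻ > H⁻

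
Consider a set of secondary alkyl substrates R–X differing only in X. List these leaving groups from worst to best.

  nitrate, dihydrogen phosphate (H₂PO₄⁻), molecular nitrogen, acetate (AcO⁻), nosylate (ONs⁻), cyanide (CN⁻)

A good leaving group is a weak base: the lower the pKₐ of its conjugate acid, the more readily it departs.
molecular nitrogen: no meaningful conjugate acid; N₂ departs as an exceptionally stable neutral molecule
nosylate (ONs⁻): pKₐ(p-O₂NC₆H₄SO₃H) ≈ -3.5
nitrate: pKₐ(HNO₃) ≈ -1.3
dihydrogen phosphate (H₂PO₄⁻): pKₐ(H₃PO₄) ≈ 2.1
acetate (AcO⁻): pKₐ(CH₃COOH) ≈ 4.8
cyanide (CN⁻): pKₐ(HCN) ≈ 9.2
The question asks for worst first, so the sequence is read in increasing leaving-group ability.

cyanide (CN⁻) < acetate (AcO⁻) < dihydrogen phosphate (H₂PO₄⁻) < nitrate < nosylate (ONs⁻) < molecular nitrogen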